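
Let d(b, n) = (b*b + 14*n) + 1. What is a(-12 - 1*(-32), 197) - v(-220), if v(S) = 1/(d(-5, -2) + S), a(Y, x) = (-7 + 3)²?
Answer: 3553/222 ≈ 16.005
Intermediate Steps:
d(b, n) = 1 + b² + 14*n (d(b, n) = (b² + 14*n) + 1 = 1 + b² + 14*n)
a(Y, x) = 16 (a(Y, x) = (-4)² = 16)
v(S) = 1/(-2 + S) (v(S) = 1/((1 + (-5)² + 14*(-2)) + S) = 1/((1 + 25 - 28) + S) = 1/(-2 + S))
a(-12 - 1*(-32), 197) - v(-220) = 16 - 1/(-2 - 220) = 16 - 1/(-222) = 16 - 1*(-1/222) = 16 + 1/222 = 3553/222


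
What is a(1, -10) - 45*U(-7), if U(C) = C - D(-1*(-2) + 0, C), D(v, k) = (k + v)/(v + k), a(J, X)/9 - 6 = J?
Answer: 423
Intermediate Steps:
a(J, X) = 54 + 9*J
D(v, k) = 1 (D(v, k) = (k + v)/(k + v) = 1)
U(C) = -1 + C (U(C) = C - 1*1 = C - 1 = -1 + C)
a(1, -10) - 45*U(-7) = (54 + 9*1) - 45*(-1 - 7) = (54 + 9) - 45*(-8) = 63 + 360 = 423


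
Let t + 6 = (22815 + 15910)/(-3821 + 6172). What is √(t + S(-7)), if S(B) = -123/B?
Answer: √7595004242/16457 ≈ 5.2956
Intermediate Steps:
t = 24619/2351 (t = -6 + (22815 + 15910)/(-3821 + 6172) = -6 + 38725/2351 = 24619/2351 ≈ 10.472)
√(t + S(-7)) = √(24619/2351 - 123/(-7)) = √(24619/2351 - 123*(-⅐)) = √(24619/2351 + 123/7) = √(461506/16457) = √7595004242/16457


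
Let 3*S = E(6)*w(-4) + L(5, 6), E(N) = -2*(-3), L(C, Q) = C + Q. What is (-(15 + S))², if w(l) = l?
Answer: 1024/9 ≈ 113.78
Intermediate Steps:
E(N) = 6
S = -13/3 (S = (6*(-4) + (5 + 6))/3 = (-24 + 11)/3 = (⅓)*(-13) = -13/3 ≈ -4.3333)
(-(15 + S))² = (-(15 - 13/3))² = (-1*32/3)² = (-32/3)² = 1024/9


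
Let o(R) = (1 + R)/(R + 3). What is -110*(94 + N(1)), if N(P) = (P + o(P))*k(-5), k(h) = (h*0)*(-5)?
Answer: -10340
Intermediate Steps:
o(R) = (1 + R)/(3 + R)
k(h) = 0 (k(h) = 0*(-5) = 0)
N(P) = 0 (N(P) = (P + (1 + P)/(3 + P))*0 = 0)
-110*(94 + N(1)) = -110*(94 + 0) = -110*94 = -10340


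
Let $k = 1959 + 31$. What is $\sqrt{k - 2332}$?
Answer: $3 i \sqrt{38} \approx 18.493 i$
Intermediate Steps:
$k = 1990$
$\sqrt{k - 2332} = \sqrt{1990 - 2332} = \sqrt{-342} = 3 i \sqrt{38}$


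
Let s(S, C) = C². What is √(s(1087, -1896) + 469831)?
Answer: √4064647 ≈ 2016.1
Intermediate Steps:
√(s(1087, -1896) + 469831) = √((-1896)² + 469831) = √(3594816 + 469831) = √4064647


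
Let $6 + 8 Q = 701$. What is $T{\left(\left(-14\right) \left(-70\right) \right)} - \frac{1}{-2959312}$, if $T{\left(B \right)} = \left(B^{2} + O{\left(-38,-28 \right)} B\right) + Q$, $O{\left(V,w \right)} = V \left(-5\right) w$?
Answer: $- \frac{12586288708169}{2959312} \approx -4.2531 \cdot 10^{6}$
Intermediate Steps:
$Q = \frac{695}{8}$ ($Q = - \frac{3}{4} + \frac{1}{8} \cdot 701 = - \frac{3}{4} + \frac{701}{8} = \frac{695}{8} \approx 86.875$)
$O{\left(V,w \right)} = - 5 V w$
$T{\left(B \right)} = \frac{695}{8} + B^{2} - 5320 B$ ($T{\left(B \right)} = \left(B^{2} + \left(-5\right) \left(-38\right) \left(-28\right) B\right) + \frac{695}{8} = \left(B^{2} - 5320 B\right) + \frac{695}{8} = \frac{695}{8} + B^{2} - 5320 B$)
$T{\left(\left(-14\right) \left(-70\right) \right)} - \frac{1}{-2959312} = \left(\frac{695}{8} + \left(\left(-14\right) \left(-70\right)\right)^{2} - 5320 \left(\left(-14\right) \left(-70\right)\right)\right) - \frac{1}{-2959312} = \left(\frac{695}{8} + 980^{2} - 5213600\right) - - \frac{1}{2959312} = \left(\frac{695}{8} + 960400 - 5213600\right) + \frac{1}{2959312} = - \frac{34024905}{8} + \frac{1}{2959312} = - \frac{12586288708169}{2959312}$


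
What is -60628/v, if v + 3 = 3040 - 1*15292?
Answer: 60628/12255 ≈ 4.9472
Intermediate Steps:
v = -12255 (v = -3 + (3040 - 1*15292) = -3 + (3040 - 15292) = -3 - 12252 = -12255)
-60628/v = -60628/(-12255) = -60628*(-1/12255) = 60628/12255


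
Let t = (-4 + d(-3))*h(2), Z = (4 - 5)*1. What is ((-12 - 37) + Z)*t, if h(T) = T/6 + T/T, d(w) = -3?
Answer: 1400/3 ≈ 466.67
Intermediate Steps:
Z = -1 (Z = -1*1 = -1)
h(T) = 1 + T/6 (h(T) = T*(1/6) + 1 = T/6 + 1 = 1 + T/6)
t = -28/3 (t = (-4 - 3)*(1 + (1/6)*2) = -7*(1 + 1/3) = -7*4/3 = -28/3 ≈ -9.3333)
((-12 - 37) + Z)*t = ((-12 - 37) - 1)*(-28/3) = (-49 - 1)*(-28/3) = -50*(-28/3) = 1400/3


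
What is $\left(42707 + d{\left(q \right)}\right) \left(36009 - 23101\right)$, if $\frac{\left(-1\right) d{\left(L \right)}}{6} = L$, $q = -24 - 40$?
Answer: $556218628$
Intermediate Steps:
$q = -64$
$d{\left(L \right)} = - 6 L$
$\left(42707 + d{\left(q \right)}\right) \left(36009 - 23101\right) = \left(42707 - -384\right) \left(36009 - 23101\right) = \left(42707 + 384\right) 12908 = 43091 \cdot 12908 = 556218628$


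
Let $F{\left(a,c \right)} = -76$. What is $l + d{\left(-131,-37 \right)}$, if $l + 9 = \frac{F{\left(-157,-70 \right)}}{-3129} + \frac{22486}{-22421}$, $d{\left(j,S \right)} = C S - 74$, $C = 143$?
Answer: $- \frac{53869040752}{10022187} \approx -5375.0$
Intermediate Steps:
$d{\left(j,S \right)} = -74 + 143 S$ ($d{\left(j,S \right)} = 143 S - 74 = -74 + 143 S$)
$l = - \frac{100007497}{10022187}$ ($l = -9 + \left(- \frac{76}{-3129} + \frac{22486}{-22421}\right) = -9 + \left(\left(-76\right) \left(- \frac{1}{3129}\right) + 22486 \left(- \frac{1}{22421}\right)\right) = -9 + \left(\frac{76}{3129} - \frac{22486}{22421}\right) = -9 - \frac{9807814}{10022187} = - \frac{100007497}{10022187} \approx -9.9786$)
$l + d{\left(-131,-37 \right)} = - \frac{100007497}{10022187} + \left(-74 + 143 \left(-37\right)\right) = - \frac{100007497}{10022187} - 5365 = - \frac{53869040752}{10022187}$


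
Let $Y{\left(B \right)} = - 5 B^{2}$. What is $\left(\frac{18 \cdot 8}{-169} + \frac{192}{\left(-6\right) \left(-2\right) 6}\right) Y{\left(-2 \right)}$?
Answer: $- \frac{18400}{507} \approx -36.292$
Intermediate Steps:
$\left(\frac{18 \cdot 8}{-169} + \frac{192}{\left(-6\right) \left(-2\right) 6}\right) Y{\left(-2 \right)} = \left(\frac{18 \cdot 8}{-169} + \frac{192}{\left(-6\right) \left(-2\right) 6}\right) \left(- 5 \left(-2\right)^{2}\right) = \left(144 \left(- \frac{1}{169}\right) + \frac{192}{12 \cdot 6}\right) \left(\left(-5\right) 4\right) = \left(- \frac{144}{169} + \frac{192}{72}\right) \left(-20\right) = \left(- \frac{144}{169} + 192 \cdot \frac{1}{72}\right) \left(-20\right) = \left(- \frac{144}{169} + \frac{8}{3}\right) \left(-20\right) = \frac{920}{507} \left(-20\right) = - \frac{18400}{507}$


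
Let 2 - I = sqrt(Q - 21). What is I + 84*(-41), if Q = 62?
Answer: -3442 - sqrt(41) ≈ -3448.4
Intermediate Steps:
I = 2 - sqrt(41) (I = 2 - sqrt(62 - 21) = 2 - sqrt(41) ≈ -4.4031)
I + 84*(-41) = (2 - sqrt(41)) + 84*(-41) = (2 - sqrt(41)) - 3444 = -3442 - sqrt(41)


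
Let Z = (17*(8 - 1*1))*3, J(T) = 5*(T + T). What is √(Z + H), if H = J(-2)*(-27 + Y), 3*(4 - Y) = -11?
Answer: √6693/3 ≈ 27.270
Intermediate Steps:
Y = 23/3 (Y = 4 - ⅓*(-11) = 4 + 11/3 = 23/3 ≈ 7.6667)
J(T) = 10*T (J(T) = 5*(2*T) = 10*T)
H = 1160/3 (H = (10*(-2))*(-27 + 23/3) = -20*(-58/3) = 1160/3 ≈ 386.67)
Z = 357 (Z = (17*(8 - 1))*3 = (17*7)*3 = 119*3 = 357)
√(Z + H) = √(357 + 1160/3) = √(2231/3) = √6693/3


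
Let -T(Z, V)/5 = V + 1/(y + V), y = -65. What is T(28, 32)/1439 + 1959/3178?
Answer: 76263083/150913686 ≈ 0.50534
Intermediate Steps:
T(Z, V) = -5*V - 5/(-65 + V) (T(Z, V) = -5*(V + 1/(-65 + V)) = -5*V - 5/(-65 + V))
T(28, 32)/1439 + 1959/3178 = (5*(-1 - 1*32**2 + 65*32)/(-65 + 32))/1439 + 1959/3178 = (5*(-1 - 1*1024 + 2080)/(-33))*(1/1439) + 1959*(1/3178) = (5*(-1/33)*(-1 - 1024 + 2080))*(1/1439) + 1959/3178 = (5*(-1/33)*1055)*(1/1439) + 1959/3178 = -5275/33*1/1439 + 1959/3178 = -5275/47487 + 1959/3178 = 76263083/150913686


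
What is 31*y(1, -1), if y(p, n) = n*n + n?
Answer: 0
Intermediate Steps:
y(p, n) = n + n² (y(p, n) = n² + n = n + n²)
31*y(1, -1) = 31*(-(1 - 1)) = 31*(-1*0) = 31*0 = 0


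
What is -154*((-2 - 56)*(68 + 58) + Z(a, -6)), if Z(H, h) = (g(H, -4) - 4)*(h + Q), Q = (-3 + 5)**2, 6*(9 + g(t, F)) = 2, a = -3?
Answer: 3364592/3 ≈ 1.1215e+6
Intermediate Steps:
g(t, F) = -26/3 (g(t, F) = -9 + (1/6)*2 = -9 + 1/3 = -26/3)
Q = 4 (Q = 2**2 = 4)
Z(H, h) = -152/3 - 38*h/3 (Z(H, h) = (-26/3 - 4)*(h + 4) = -38*(4 + h)/3 = -152/3 - 38*h/3)
-154*((-2 - 56)*(68 + 58) + Z(a, -6)) = -154*((-2 - 56)*(68 + 58) + (-152/3 - 38/3*(-6))) = -154*(-58*126 + (-152/3 + 76)) = -154*(-7308 + 76/3) = -154*(-21848/3) = 3364592/3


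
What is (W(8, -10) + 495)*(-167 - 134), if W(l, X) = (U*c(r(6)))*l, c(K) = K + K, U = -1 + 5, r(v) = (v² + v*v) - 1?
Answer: -1516739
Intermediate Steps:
r(v) = -1 + 2*v² (r(v) = (v² + v²) - 1 = 2*v² - 1 = -1 + 2*v²)
U = 4
c(K) = 2*K
W(l, X) = 568*l (W(l, X) = (4*(2*(-1 + 2*6²)))*l = (4*(2*(-1 + 2*36)))*l = (4*(2*(-1 + 72)))*l = (4*(2*71))*l = (4*142)*l = 568*l)
(W(8, -10) + 495)*(-167 - 134) = (568*8 + 495)*(-167 - 134) = (4544 + 495)*(-301) = 5039*(-301) = -1516739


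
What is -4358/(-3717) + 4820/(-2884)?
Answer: -27283/54693 ≈ -0.49884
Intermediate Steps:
-4358/(-3717) + 4820/(-2884) = -4358*(-1/3717) + 4820*(-1/2884) = 4358/3717 - 1205/721 = -27283/54693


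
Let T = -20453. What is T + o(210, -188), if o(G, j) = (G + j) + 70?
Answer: -20361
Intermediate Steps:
o(G, j) = 70 + G + j
T + o(210, -188) = -20453 + (70 + 210 - 188) = -20453 + 92 = -20361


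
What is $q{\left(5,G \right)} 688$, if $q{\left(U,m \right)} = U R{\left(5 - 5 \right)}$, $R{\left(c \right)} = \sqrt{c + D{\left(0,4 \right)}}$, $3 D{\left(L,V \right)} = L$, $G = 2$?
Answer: $0$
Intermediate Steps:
$D{\left(L,V \right)} = \frac{L}{3}$
$R{\left(c \right)} = \sqrt{c}$ ($R{\left(c \right)} = \sqrt{c + \frac{1}{3} \cdot 0} = \sqrt{c + 0} = \sqrt{c}$)
$q{\left(U,m \right)} = 0$ ($q{\left(U,m \right)} = U \sqrt{5 - 5} = U \sqrt{0} = U 0 = 0$)
$q{\left(5,G \right)} 688 = 0 \cdot 688 = 0$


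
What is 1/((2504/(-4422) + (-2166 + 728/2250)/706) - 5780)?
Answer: -292681125/1692760444241 ≈ -0.00017290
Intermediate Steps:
1/((2504/(-4422) + (-2166 + 728/2250)/706) - 5780) = 1/((2504*(-1/4422) + (-2166 + 728*(1/2250))*(1/706)) - 5780) = 1/((-1252/2211 + (-2166 + 364/1125)*(1/706)) - 5780) = 1/((-1252/2211 - 2436386/1125*1/706) - 5780) = 1/((-1252/2211 - 1218193/397125) - 5780) = 1/(-1063541741/292681125 - 5780) = 1/(-1692760444241/292681125) = -292681125/1692760444241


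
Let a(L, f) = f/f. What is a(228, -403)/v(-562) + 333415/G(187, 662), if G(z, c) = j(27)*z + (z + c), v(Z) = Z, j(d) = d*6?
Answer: 187348087/17502366 ≈ 10.704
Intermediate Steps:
a(L, f) = 1
j(d) = 6*d
G(z, c) = c + 163*z (G(z, c) = (6*27)*z + (z + c) = 162*z + (c + z) = c + 163*z)
a(228, -403)/v(-562) + 333415/G(187, 662) = 1/(-562) + 333415/(662 + 163*187) = 1*(-1/562) + 333415/(662 + 30481) = -1/562 + 333415/31143 = 187348087/17502366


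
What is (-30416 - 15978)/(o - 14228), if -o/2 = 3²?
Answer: 23197/7123 ≈ 3.2566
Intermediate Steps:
o = -18 (o = -2*3² = -2*9 = -18)
(-30416 - 15978)/(o - 14228) = (-30416 - 15978)/(-18 - 14228) = -46394/(-14246) = -46394*(-1/14246) = 23197/7123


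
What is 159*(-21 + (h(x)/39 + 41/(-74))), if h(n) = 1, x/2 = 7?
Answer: -3292943/962 ≈ -3423.0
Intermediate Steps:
x = 14 (x = 2*7 = 14)
159*(-21 + (h(x)/39 + 41/(-74))) = 159*(-21 + (1/39 + 41/(-74))) = 159*(-21 + (1*(1/39) + 41*(-1/74))) = 159*(-21 + (1/39 - 41/74)) = 159*(-21 - 1525/2886) = 159*(-62131/2886) = -3292943/962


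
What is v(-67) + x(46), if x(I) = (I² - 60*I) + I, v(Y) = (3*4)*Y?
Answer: -1402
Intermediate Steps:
v(Y) = 12*Y
x(I) = I² - 59*I
v(-67) + x(46) = 12*(-67) + 46*(-59 + 46) = -804 + 46*(-13) = -804 - 598 = -1402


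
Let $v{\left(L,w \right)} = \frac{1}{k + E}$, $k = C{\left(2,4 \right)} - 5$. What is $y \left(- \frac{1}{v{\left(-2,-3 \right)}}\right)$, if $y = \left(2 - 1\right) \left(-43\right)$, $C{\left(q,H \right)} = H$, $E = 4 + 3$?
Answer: $258$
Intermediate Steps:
$E = 7$
$k = -1$ ($k = 4 - 5 = -1$)
$v{\left(L,w \right)} = \frac{1}{6}$ ($v{\left(L,w \right)} = \frac{1}{-1 + 7} = \frac{1}{6}$)
$y = -43$ ($y = \left(2 - 1\right) \left(-43\right) = 1 \left(-43\right) = -43$)
$y \left(- \frac{1}{v{\left(-2,-3 \right)}}\right) = - 43 \left(- \frac{1}{\frac{1}{6}}\right) = - 43 \left(\left(-1\right) 6\right) = \left(-43\right) \left(-6\right) = 258$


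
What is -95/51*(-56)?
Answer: 5320/51 ≈ 104.31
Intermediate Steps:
-95/51*(-56) = 5320/51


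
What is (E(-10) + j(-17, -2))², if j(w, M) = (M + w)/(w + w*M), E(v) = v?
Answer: 35721/289 ≈ 123.60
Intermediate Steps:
j(w, M) = (M + w)/(w + M*w)
(E(-10) + j(-17, -2))² = (-10 + (-2 - 17)/((-17)*(1 - 2)))² = (-10 - 1/17*(-19)/(-1))² = (-10 - 1/17*(-1)*(-19))² = (-10 - 19/17)² = (-189/17)² = 35721/289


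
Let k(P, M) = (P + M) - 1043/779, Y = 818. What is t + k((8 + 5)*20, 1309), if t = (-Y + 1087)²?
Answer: 57590427/779 ≈ 73929.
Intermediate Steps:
k(P, M) = -1043/779 + M + P (k(P, M) = (M + P) - 1043*1/779 = (M + P) - 1043/779 = -1043/779 + M + P)
t = 72361 (t = (-1*818 + 1087)² = (-818 + 1087)² = 269² = 72361)
t + k((8 + 5)*20, 1309) = 72361 + (-1043/779 + 1309 + (8 + 5)*20) = 72361 + (-1043/779 + 1309 + 13*20) = 72361 + (-1043/779 + 1309 + 260) = 72361 + 1221208/779 = 57590427/779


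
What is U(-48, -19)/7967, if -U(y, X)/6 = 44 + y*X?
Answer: -5736/7967 ≈ -0.71997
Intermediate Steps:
U(y, X) = -264 - 6*X*y (U(y, X) = -6*(44 + y*X) = -6*(44 + X*y) = -264 - 6*X*y)
U(-48, -19)/7967 = (-264 - 6*(-19)*(-48))/7967 = (-264 - 5472)*(1/7967) = -5736*1/7967 = -5736/7967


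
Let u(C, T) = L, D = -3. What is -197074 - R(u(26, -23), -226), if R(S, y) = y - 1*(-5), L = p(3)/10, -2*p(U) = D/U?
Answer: -196853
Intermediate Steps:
p(U) = 3/(2*U) (p(U) = -(-3)/(2*U) = 3/(2*U))
L = 1/20 (L = ((3/2)/3)/10 = ((3/2)*(⅓))*(⅒) = (½)*(⅒) = 1/20 ≈ 0.050000)
u(C, T) = 1/20
R(S, y) = 5 + y (R(S, y) = y + 5 = 5 + y)
-197074 - R(u(26, -23), -226) = -197074 - (5 - 226) = -197074 - 1*(-221) = -197074 + 221 = -196853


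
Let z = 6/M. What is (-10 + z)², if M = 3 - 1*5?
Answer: 169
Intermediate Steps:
M = -2 (M = 3 - 5 = -2)
z = -3 (z = 6/(-2) = 6*(-½) = -3)
(-10 + z)² = (-10 - 3)² = (-13)² = 169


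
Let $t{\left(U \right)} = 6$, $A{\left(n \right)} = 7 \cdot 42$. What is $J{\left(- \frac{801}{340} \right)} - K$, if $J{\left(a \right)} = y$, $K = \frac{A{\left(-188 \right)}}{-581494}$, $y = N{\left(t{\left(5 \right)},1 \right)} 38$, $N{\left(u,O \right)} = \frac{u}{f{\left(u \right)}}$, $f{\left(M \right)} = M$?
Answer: $\frac{11048533}{290747} \approx 38.0$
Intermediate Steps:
$A{\left(n \right)} = 294$
$N{\left(u,O \right)} = 1$ ($N{\left(u,O \right)} = \frac{u}{u} = 1$)
$y = 38$ ($y = 1 \cdot 38 = 38$)
$K = - \frac{147}{290747}$ ($K = \frac{294}{-581494} = 294 \left(- \frac{1}{581494}\right) = - \frac{147}{290747} \approx -0.00050559$)
$J{\left(a \right)} = 38$
$J{\left(- \frac{801}{340} \right)} - K = 38 - - \frac{147}{290747} = 38 + \frac{147}{290747} = \frac{11048533}{290747}$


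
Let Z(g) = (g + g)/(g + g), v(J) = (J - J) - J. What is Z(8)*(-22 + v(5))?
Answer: -27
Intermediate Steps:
v(J) = -J (v(J) = 0 - J = -J)
Z(g) = 1 (Z(g) = (2*g)/((2*g)) = (2*g)*(1/(2*g)) = 1)
Z(8)*(-22 + v(5)) = 1*(-22 - 1*5) = 1*(-22 - 5) = 1*(-27) = -27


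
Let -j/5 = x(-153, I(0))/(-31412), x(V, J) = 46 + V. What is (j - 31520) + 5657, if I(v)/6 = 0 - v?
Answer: -812409091/31412 ≈ -25863.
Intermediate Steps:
I(v) = -6*v (I(v) = 6*(0 - v) = 6*(-v) = -6*v)
j = -535/31412 (j = -5*(46 - 153)/(-31412) = -(-535)*(-1)/31412 = -5*107/31412 = -535/31412 ≈ -0.017032)
(j - 31520) + 5657 = (-535/31412 - 31520) + 5657 = -990106775/31412 + 5657 = -812409091/31412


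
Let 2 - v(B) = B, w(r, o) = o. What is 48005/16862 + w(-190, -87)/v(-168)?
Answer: 1673464/716635 ≈ 2.3352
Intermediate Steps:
v(B) = 2 - B
48005/16862 + w(-190, -87)/v(-168) = 48005/16862 - 87/(2 - 1*(-168)) = 48005*(1/16862) - 87/(2 + 168) = 48005/16862 - 87/170 = 1673464/716635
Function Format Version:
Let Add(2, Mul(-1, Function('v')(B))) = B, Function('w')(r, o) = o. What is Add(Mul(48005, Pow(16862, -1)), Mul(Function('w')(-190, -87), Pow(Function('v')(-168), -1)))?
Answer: Rational(1673464, 716635) ≈ 2.3352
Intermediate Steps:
Function('v')(B) = Add(2, Mul(-1, B))
Add(Mul(48005, Pow(16862, -1)), Mul(Function('w')(-190, -87), Pow(Function('v')(-168), -1))) = Add(Mul(48005, Pow(16862, -1)), Mul(-87, Pow(Add(2, Mul(-1, -168)), -1))) = Add(Mul(48005, Rational(1, 16862)), Mul(-87, Pow(Add(2, 168), -1))) = Add(Rational(48005, 16862), Mul(-87, Pow(170, -1))) = Add(Rational(48005, 16862), Mul(-87, Rational(1, 170))) = Add(Rational(48005, 16862), Rational(-87, 170)) = Rational(1673464, 716635)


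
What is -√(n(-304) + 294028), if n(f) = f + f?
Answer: -2*√73355 ≈ -541.68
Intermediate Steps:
n(f) = 2*f
-√(n(-304) + 294028) = -√(2*(-304) + 294028) = -√(-608 + 294028) = -√293420 = -2*√73355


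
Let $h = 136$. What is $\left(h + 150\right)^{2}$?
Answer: $81796$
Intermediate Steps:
$\left(h + 150\right)^{2} = \left(136 + 150\right)^{2} = 286^{2} = 81796$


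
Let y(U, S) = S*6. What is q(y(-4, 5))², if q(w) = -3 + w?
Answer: 729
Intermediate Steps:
y(U, S) = 6*S
q(y(-4, 5))² = (-3 + 6*5)² = (-3 + 30)² = 27² = 729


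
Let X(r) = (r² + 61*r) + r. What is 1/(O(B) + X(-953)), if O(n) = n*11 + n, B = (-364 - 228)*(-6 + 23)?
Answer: 1/728355 ≈ 1.3730e-6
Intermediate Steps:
B = -10064 (B = -592*17 = -10064)
O(n) = 12*n (O(n) = 11*n + n = 12*n)
X(r) = r² + 62*r
1/(O(B) + X(-953)) = 1/(12*(-10064) - 953*(62 - 953)) = 1/(-120768 - 953*(-891)) = 1/(-120768 + 849123) = 1/728355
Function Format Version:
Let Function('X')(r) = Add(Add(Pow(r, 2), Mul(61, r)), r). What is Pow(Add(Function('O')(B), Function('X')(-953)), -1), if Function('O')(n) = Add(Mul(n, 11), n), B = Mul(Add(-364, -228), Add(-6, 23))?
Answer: Rational(1, 728355) ≈ 1.3730e-6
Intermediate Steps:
B = -10064 (B = Mul(-592, 17) = -10064)
Function('O')(n) = Mul(12, n) (Function('O')(n) = Add(Mul(11, n), n) = Mul(12, n))
Function('X')(r) = Add(Pow(r, 2), Mul(62, r))
Pow(Add(Function('O')(B), Function('X')(-953)), -1) = Pow(Add(Mul(12, -10064), Mul(-953, Add(62, -953))), -1) = Pow(Add(-120768, Mul(-953, -891)), -1) = Pow(Add(-120768, 849123), -1) = Pow(728355, -1) = Rational(1, 728355)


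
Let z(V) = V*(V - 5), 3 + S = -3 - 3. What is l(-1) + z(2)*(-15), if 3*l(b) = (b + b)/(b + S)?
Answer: 1351/15 ≈ 90.067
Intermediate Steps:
S = -9 (S = -3 + (-3 - 3) = -3 - 6 = -9)
l(b) = 2*b/(3*(-9 + b)) (l(b) = ((b + b)/(b - 9))/3 = ((2*b)/(-9 + b))/3 = (2*b/(-9 + b))/3 = 2*b/(3*(-9 + b)))
z(V) = V*(-5 + V)
l(-1) + z(2)*(-15) = (2/3)*(-1)/(-9 - 1) + (2*(-5 + 2))*(-15) = (2/3)*(-1)/(-10) + (2*(-3))*(-15) = (2/3)*(-1)*(-1/10) - 6*(-15) = 1/15 + 90 = 1351/15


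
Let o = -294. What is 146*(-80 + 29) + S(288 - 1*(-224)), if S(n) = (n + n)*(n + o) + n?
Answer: 216298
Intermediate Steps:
S(n) = n + 2*n*(-294 + n) (S(n) = (n + n)*(n - 294) + n = (2*n)*(-294 + n) + n = 2*n*(-294 + n) + n = n + 2*n*(-294 + n))
146*(-80 + 29) + S(288 - 1*(-224)) = 146*(-80 + 29) + (288 - 1*(-224))*(-587 + 2*(288 - 1*(-224))) = 146*(-51) + (288 + 224)*(-587 + 2*(288 + 224)) = -7446 + 512*(-587 + 2*512) = -7446 + 512*(-587 + 1024) = -7446 + 512*437 = -7446 + 223744 = 216298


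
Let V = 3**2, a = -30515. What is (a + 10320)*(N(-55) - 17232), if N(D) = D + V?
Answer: 348929210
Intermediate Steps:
V = 9
N(D) = 9 + D (N(D) = D + 9 = 9 + D)
(a + 10320)*(N(-55) - 17232) = (-30515 + 10320)*((9 - 55) - 17232) = -20195*(-46 - 17232) = -20195*(-17278) = 348929210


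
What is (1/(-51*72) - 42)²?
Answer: 23785350625/13483584 ≈ 1764.0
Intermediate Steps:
(1/(-51*72) - 42)² = (-1/51*1/72 - 42)² = (-1/3672 - 42)² = (-154225/3672)² = 23785350625/13483584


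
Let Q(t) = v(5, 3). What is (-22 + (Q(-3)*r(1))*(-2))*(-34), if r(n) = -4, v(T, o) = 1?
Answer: 476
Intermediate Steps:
Q(t) = 1
(-22 + (Q(-3)*r(1))*(-2))*(-34) = (-22 + (1*(-4))*(-2))*(-34) = (-22 - 4*(-2))*(-34) = (-22 + 8)*(-34) = -14*(-34) = 476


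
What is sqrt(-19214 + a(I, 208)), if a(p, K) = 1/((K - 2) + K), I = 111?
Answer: I*sqrt(365911370)/138 ≈ 138.61*I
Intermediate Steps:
a(p, K) = 1/(-2 + 2*K) (a(p, K) = 1/((-2 + K) + K) = 1/(-2 + 2*K))
sqrt(-19214 + a(I, 208)) = sqrt(-19214 + 1/(2*(-1 + 208))) = sqrt(-19214 + (1/2)/207) = sqrt(-19214 + (1/2)*(1/207)) = sqrt(-19214 + 1/414) = sqrt(-7954595/414) = I*sqrt(365911370)/138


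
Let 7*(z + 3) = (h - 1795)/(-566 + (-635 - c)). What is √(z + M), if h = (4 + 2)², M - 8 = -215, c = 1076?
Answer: I*√5924758301/5313 ≈ 14.488*I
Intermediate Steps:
M = -207 (M = 8 - 215 = -207)
h = 36 (h = 6² = 36)
z = -46058/15939 (z = -3 + ((36 - 1795)/(-566 + (-635 - 1*1076)))/7 = -3 + (-1759/(-566 + (-635 - 1076)))/7 = -3 + (-1759/(-566 - 1711))/7 = -3 + (-1759/(-2277))/7 = -3 + (-1759*(-1/2277))/7 = -3 + (⅐)*(1759/2277) = -3 + 1759/15939 = -46058/15939 ≈ -2.8896)
√(z + M) = √(-46058/15939 - 207) = √(-3345431/15939) = I*√5924758301/5313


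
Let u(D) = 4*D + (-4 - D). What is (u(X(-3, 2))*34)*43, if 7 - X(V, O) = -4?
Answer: 42398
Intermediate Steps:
X(V, O) = 11 (X(V, O) = 7 - 1*(-4) = 7 + 4 = 11)
u(D) = -4 + 3*D
(u(X(-3, 2))*34)*43 = ((-4 + 3*11)*34)*43 = ((-4 + 33)*34)*43 = (29*34)*43 = 986*43 = 42398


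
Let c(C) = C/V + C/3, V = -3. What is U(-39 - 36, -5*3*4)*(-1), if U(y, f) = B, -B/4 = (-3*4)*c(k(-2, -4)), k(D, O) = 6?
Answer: 0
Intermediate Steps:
c(C) = 0 (c(C) = C/(-3) + C/3 = C*(-1/3) + C*(1/3) = -C/3 + C/3 = 0)
B = 0 (B = -4*(-3*4)*0 = -(-48)*0 = -4*0 = 0)
U(y, f) = 0
U(-39 - 36, -5*3*4)*(-1) = 0*(-1) = 0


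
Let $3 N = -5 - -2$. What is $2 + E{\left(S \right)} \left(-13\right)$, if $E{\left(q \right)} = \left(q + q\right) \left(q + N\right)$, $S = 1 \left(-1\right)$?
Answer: $-50$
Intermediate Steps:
$N = -1$ ($N = \frac{-5 - -2}{3} = \frac{-5 + 2}{3} = \frac{1}{3} \left(-3\right) = -1$)
$S = -1$
$E{\left(q \right)} = 2 q \left(-1 + q\right)$ ($E{\left(q \right)} = \left(q + q\right) \left(q - 1\right) = 2 q \left(-1 + q\right)$)
$2 + E{\left(S \right)} \left(-13\right) = 2 + 2 \left(-1\right) \left(-1 - 1\right) \left(-13\right) = 2 + 2 \left(-1\right) \left(-2\right) \left(-13\right) = 2 + 4 \left(-13\right) = 2 - 52 = -50$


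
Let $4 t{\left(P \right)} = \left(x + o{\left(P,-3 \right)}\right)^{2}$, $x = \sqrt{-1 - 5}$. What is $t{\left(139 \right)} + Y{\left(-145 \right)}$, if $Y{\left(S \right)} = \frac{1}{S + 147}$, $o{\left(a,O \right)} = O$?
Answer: $\frac{5}{4} - \frac{3 i \sqrt{6}}{2} \approx 1.25 - 3.6742 i$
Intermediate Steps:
$x = i \sqrt{6}$ ($x = \sqrt{-6} = i \sqrt{6} \approx 2.4495 i$)
$t{\left(P \right)} = \frac{\left(-3 + i \sqrt{6}\right)^{2}}{4}$ ($t{\left(P \right)} = \frac{\left(i \sqrt{6} - 3\right)^{2}}{4} = \frac{\left(-3 + i \sqrt{6}\right)^{2}}{4}$)
$Y{\left(S \right)} = \frac{1}{147 + S}$
$t{\left(139 \right)} + Y{\left(-145 \right)} = \frac{\left(3 - i \sqrt{6}\right)^{2}}{4} + \frac{1}{147 - 145} = \frac{\left(3 - i \sqrt{6}\right)^{2}}{4} + \frac{1}{2} = \frac{1}{2} + \frac{\left(3 - i \sqrt{6}\right)^{2}}{4}$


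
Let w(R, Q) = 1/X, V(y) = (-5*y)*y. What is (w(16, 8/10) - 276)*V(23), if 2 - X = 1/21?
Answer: 29875275/41 ≈ 7.2867e+5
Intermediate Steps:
X = 41/21 (X = 2 - 1/21 = 41/21 ≈ 1.9524)
V(y) = -5*y**2
w(R, Q) = 21/41 (w(R, Q) = 1/(41/21) = 21/41)
(w(16, 8/10) - 276)*V(23) = (21/41 - 276)*(-5*23**2) = -(-56475)*529/41 = -11295/41*(-2645) = 29875275/41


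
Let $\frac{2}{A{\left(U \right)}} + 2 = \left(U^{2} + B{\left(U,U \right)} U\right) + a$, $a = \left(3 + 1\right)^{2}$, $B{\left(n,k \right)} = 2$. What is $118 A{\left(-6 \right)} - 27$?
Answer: $- \frac{395}{19} \approx -20.789$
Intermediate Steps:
$a = 16$ ($a = 4^{2} = 16$)
$A{\left(U \right)} = \frac{2}{14 + U^{2} + 2 U}$ ($A{\left(U \right)} = \frac{2}{-2 + \left(\left(U^{2} + 2 U\right) + 16\right)} = \frac{2}{-2 + \left(16 + U^{2} + 2 U\right)} = \frac{2}{14 + U^{2} + 2 U}$)
$118 A{\left(-6 \right)} - 27 = 118 \frac{2}{14 + \left(-6\right)^{2} + 2 \left(-6\right)} - 27 = 118 \frac{2}{14 + 36 - 12} - 27 = 118 \cdot \frac{2}{38} - 27 = 118 \cdot 2 \cdot \frac{1}{38} - 27 = 118 \cdot \frac{1}{19} - 27 = \frac{118}{19} - 27 = - \frac{395}{19}$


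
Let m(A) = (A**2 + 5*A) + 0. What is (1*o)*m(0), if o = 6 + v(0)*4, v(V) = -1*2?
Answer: 0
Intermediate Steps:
v(V) = -2
m(A) = A**2 + 5*A
o = -2 (o = 6 - 2*4 = 6 - 8 = -2)
(1*o)*m(0) = (1*(-2))*(0*(5 + 0)) = -0*5 = -2*0 = 0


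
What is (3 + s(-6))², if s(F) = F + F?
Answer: 81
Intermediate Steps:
s(F) = 2*F
(3 + s(-6))² = (3 + 2*(-6))² = (3 - 12)² = (-9)² = 81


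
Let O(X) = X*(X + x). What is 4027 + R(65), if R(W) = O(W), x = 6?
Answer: 8642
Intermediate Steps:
O(X) = X*(6 + X) (O(X) = X*(X + 6) = X*(6 + X))
R(W) = W*(6 + W)
4027 + R(65) = 4027 + 65*(6 + 65) = 4027 + 65*71 = 4027 + 4615 = 8642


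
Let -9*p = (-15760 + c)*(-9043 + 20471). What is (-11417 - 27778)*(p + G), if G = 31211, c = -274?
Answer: -799218499105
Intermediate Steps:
p = 183236552/9 (p = -(-15760 - 274)*(-9043 + 20471)/9 = -(-16034)*11428/9 = -⅑*(-183236552) = 183236552/9 ≈ 2.0360e+7)
(-11417 - 27778)*(p + G) = (-11417 - 27778)*(183236552/9 + 31211) = -39195*183517451/9 = -799218499105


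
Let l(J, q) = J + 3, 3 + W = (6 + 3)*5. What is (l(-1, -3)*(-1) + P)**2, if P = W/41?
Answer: 1600/1681 ≈ 0.95181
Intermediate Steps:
W = 42 (W = -3 + (6 + 3)*5 = -3 + 9*5 = -3 + 45 = 42)
l(J, q) = 3 + J
P = 42/41 ≈ 1.0244
(l(-1, -3)*(-1) + P)**2 = ((3 - 1)*(-1) + 42/41)**2 = (2*(-1) + 42/41)**2 = (-2 + 42/41)**2 = (-40/41)**2 = 1600/1681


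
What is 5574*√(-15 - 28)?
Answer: 5574*I*√43 ≈ 36551.0*I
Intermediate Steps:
5574*√(-15 - 28) = 5574*√(-43) = 5574*(I*√43) = 5574*I*√43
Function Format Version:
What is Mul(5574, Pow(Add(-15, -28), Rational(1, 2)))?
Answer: Mul(5574, I, Pow(43, Rational(1, 2))) ≈ Mul(36551., I)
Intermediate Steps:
Mul(5574, Pow(Add(-15, -28), Rational(1, 2))) = Mul(5574, Pow(-43, Rational(1, 2))) = Mul(5574, Mul(I, Pow(43, Rational(1, 2)))) = Mul(5574, I, Pow(43, Rational(1, 2)))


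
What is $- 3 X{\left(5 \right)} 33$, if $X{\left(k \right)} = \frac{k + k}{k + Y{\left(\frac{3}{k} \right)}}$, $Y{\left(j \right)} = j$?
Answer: $- \frac{2475}{14} \approx -176.79$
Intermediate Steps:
$X{\left(k \right)} = \frac{2 k}{k + \frac{3}{k}}$ ($X{\left(k \right)} = \frac{k + k}{k + \frac{3}{k}} = \frac{2 k}{k + \frac{3}{k}}$)
$- 3 X{\left(5 \right)} 33 = - 3 \frac{2 \cdot 5^{2}}{3 + 5^{2}} \cdot 33 = - 3 \cdot 2 \cdot 25 \frac{1}{3 + 25} \cdot 33 = - 3 \cdot 2 \cdot 25 \cdot \frac{1}{28} \cdot 33 = \left(-3\right) \frac{25}{14} \cdot 33 = \left(- \frac{75}{14}\right) 33 = - \frac{2475}{14}$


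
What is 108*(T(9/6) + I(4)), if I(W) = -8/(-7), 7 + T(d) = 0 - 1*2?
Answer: -5940/7 ≈ -848.57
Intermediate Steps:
T(d) = -9 (T(d) = -7 + (0 - 1*2) = -7 + (0 - 2) = -7 - 2 = -9)
I(W) = 8/7 (I(W) = -8*(-⅐) = 8/7)
108*(T(9/6) + I(4)) = 108*(-9 + 8/7) = 108*(-55/7) = -5940/7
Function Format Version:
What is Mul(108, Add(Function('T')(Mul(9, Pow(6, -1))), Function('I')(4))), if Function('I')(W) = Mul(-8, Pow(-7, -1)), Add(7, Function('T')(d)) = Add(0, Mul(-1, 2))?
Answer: Rational(-5940, 7) ≈ -848.57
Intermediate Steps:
Function('T')(d) = -9 (Function('T')(d) = Add(-7, Add(0, Mul(-1, 2))) = Add(-7, Add(0, -2)) = Add(-7, -2) = -9)
Function('I')(W) = Rational(8, 7) (Function('I')(W) = Mul(-8, Rational(-1, 7)) = Rational(8, 7))
Mul(108, Add(Function('T')(Mul(9, Pow(6, -1))), Function('I')(4))) = Mul(108, Add(-9, Rational(8, 7))) = Mul(108, Rational(-55, 7)) = Rational(-5940, 7)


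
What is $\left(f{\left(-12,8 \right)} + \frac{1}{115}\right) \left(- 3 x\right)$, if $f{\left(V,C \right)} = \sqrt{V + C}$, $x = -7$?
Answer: $\frac{21}{115} + 42 i \approx 0.18261 + 42.0 i$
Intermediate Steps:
$f{\left(V,C \right)} = \sqrt{C + V}$
$\left(f{\left(-12,8 \right)} + \frac{1}{115}\right) \left(- 3 x\right) = \left(\sqrt{8 - 12} + \frac{1}{115}\right) \left(\left(-3\right) \left(-7\right)\right) = \left(\sqrt{-4} + \frac{1}{115}\right) 21 = \left(2 i + \frac{1}{115}\right) 21 = \left(\frac{1}{115} + 2 i\right) 21 = \frac{21}{115} + 42 i$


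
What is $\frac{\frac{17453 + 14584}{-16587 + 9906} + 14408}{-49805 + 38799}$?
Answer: $- \frac{32075937}{24510362} \approx -1.3087$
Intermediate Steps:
$\frac{\frac{17453 + 14584}{-16587 + 9906} + 14408}{-49805 + 38799} = \frac{\frac{32037}{-6681} + 14408}{-11006} = \left(32037 \left(- \frac{1}{6681}\right) + 14408\right) \left(- \frac{1}{11006}\right) = \left(- \frac{10679}{2227} + 14408\right) \left(- \frac{1}{11006}\right) = \frac{32075937}{2227} \left(- \frac{1}{11006}\right) = - \frac{32075937}{24510362}$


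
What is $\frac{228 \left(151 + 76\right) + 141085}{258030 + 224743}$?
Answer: $\frac{192841}{482773} \approx 0.39944$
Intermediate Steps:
$\frac{228 \left(151 + 76\right) + 141085}{258030 + 224743} = \frac{228 \cdot 227 + 141085}{482773} = \left(51756 + 141085\right) \frac{1}{482773} = 192841 \cdot \frac{1}{482773} = \frac{192841}{482773}$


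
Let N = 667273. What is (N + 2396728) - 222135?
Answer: 2841866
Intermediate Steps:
(N + 2396728) - 222135 = (667273 + 2396728) - 222135 = 3064001 - 222135 = 2841866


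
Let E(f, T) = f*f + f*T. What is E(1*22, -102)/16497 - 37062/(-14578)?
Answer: 292877267/120246633 ≈ 2.4356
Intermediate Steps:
E(f, T) = f**2 + T*f
E(1*22, -102)/16497 - 37062/(-14578) = ((1*22)*(-102 + 1*22))/16497 - 37062/(-14578) = (22*(-102 + 22))*(1/16497) - 37062*(-1/14578) = (22*(-80))*(1/16497) + 18531/7289 = -1760*1/16497 + 18531/7289 = -1760/16497 + 18531/7289 = 292877267/120246633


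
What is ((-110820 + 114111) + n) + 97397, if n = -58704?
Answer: 41984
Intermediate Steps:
((-110820 + 114111) + n) + 97397 = ((-110820 + 114111) - 58704) + 97397 = (3291 - 58704) + 97397 = -55413 + 97397 = 41984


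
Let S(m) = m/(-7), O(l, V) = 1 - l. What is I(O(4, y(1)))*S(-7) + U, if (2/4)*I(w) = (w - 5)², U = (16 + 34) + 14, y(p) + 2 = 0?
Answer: 192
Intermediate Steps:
y(p) = -2 (y(p) = -2 + 0 = -2)
U = 64 (U = 50 + 14 = 64)
I(w) = 2*(-5 + w)² (I(w) = 2*(w - 5)² = 2*(-5 + w)²)
S(m) = -m/7 (S(m) = m*(-⅐) = -m/7)
I(O(4, y(1)))*S(-7) + U = (2*(-5 + (1 - 1*4))²)*(-⅐*(-7)) + 64 = (2*(-5 + (1 - 4))²)*1 + 64 = (2*(-5 - 3)²)*1 + 64 = (2*(-8)²)*1 + 64 = (2*64)*1 + 64 = 128*1 + 64 = 128 + 64 = 192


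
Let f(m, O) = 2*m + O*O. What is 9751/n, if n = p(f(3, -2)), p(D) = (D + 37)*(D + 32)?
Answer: 1393/282 ≈ 4.9397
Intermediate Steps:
f(m, O) = O**2 + 2*m (f(m, O) = 2*m + O**2 = O**2 + 2*m)
p(D) = (32 + D)*(37 + D) (p(D) = (37 + D)*(32 + D) = (32 + D)*(37 + D))
n = 1974 (n = 1184 + ((-2)**2 + 2*3)**2 + 69*((-2)**2 + 2*3) = 1184 + (4 + 6)**2 + 69*(4 + 6) = 1184 + 10**2 + 69*10 = 1184 + 100 + 690 = 1974)
9751/n = 9751/1974 = 9751*(1/1974) = 1393/282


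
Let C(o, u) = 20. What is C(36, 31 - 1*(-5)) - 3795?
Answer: -3775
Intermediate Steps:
C(36, 31 - 1*(-5)) - 3795 = 20 - 3795 = -3775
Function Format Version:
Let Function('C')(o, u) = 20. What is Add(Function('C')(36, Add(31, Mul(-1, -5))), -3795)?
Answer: -3775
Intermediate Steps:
Add(Function('C')(36, Add(31, Mul(-1, -5))), -3795) = Add(20, -3795) = -3775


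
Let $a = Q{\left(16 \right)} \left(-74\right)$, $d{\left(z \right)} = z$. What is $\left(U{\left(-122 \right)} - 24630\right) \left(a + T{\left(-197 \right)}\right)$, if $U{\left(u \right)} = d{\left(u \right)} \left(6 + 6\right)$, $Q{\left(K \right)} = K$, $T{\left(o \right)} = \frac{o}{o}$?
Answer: $30869202$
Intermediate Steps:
$T{\left(o \right)} = 1$
$U{\left(u \right)} = 12 u$ ($U{\left(u \right)} = u \left(6 + 6\right) = u 12 = 12 u$)
$a = -1184$ ($a = 16 \left(-74\right) = -1184$)
$\left(U{\left(-122 \right)} - 24630\right) \left(a + T{\left(-197 \right)}\right) = \left(12 \left(-122\right) - 24630\right) \left(-1184 + 1\right) = \left(-1464 - 24630\right) \left(-1183\right) = \left(-26094\right) \left(-1183\right) = 30869202$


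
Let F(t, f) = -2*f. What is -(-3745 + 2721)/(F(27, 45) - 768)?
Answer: -512/429 ≈ -1.1935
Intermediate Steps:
-(-3745 + 2721)/(F(27, 45) - 768) = -(-3745 + 2721)/(-2*45 - 768) = -(-1024)/(-90 - 768) = -(-1024)/(-858) = -(-1024)*(-1)/858 = -1*512/429 = -512/429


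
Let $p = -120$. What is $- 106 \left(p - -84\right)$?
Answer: $3816$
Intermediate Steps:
$- 106 \left(p - -84\right) = - 106 \left(-120 - -84\right) = - 106 \left(-120 + 84\right) = \left(-106\right) \left(-36\right) = 3816$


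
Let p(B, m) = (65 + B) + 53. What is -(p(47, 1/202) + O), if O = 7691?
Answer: -7856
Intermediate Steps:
p(B, m) = 118 + B
-(p(47, 1/202) + O) = -((118 + 47) + 7691) = -(165 + 7691) = -1*7856 = -7856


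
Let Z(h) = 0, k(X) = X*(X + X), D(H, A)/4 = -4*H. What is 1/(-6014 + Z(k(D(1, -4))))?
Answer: -1/6014 ≈ -0.00016628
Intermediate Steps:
D(H, A) = -16*H (D(H, A) = 4*(-4*H) = -16*H)
k(X) = 2*X² (k(X) = X*(2*X) = 2*X²)
1/(-6014 + Z(k(D(1, -4)))) = 1/(-6014 + 0) = 1/(-6014) = -1/6014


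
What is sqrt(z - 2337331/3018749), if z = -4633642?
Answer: 3*I*sqrt(4691741202219144729)/3018749 ≈ 2152.6*I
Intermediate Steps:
sqrt(z - 2337331/3018749) = sqrt(-4633642 - 2337331/3018749) = sqrt(-13987804491189/3018749) = 3*I*sqrt(4691741202219144729)/3018749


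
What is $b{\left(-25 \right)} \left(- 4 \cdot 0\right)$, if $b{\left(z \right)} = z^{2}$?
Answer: $0$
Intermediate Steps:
$b{\left(-25 \right)} \left(- 4 \cdot 0\right) = \left(-25\right)^{2} \left(- 4 \cdot 0\right) = 625 \left(\left(-1\right) 0\right) = 625 \cdot 0 = 0$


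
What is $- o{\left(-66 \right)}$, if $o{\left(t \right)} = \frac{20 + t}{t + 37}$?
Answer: $- \frac{46}{29} \approx -1.5862$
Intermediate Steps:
$o{\left(t \right)} = \frac{20 + t}{37 + t}$
$- o{\left(-66 \right)} = - \frac{20 - 66}{37 - 66} = - \frac{-46}{-29} = - \frac{\left(-1\right) \left(-46\right)}{29} = \left(-1\right) \frac{46}{29} = - \frac{46}{29}$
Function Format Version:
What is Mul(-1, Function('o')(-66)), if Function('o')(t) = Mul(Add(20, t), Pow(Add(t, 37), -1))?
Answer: Rational(-46, 29) ≈ -1.5862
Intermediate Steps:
Function('o')(t) = Mul(Pow(Add(37, t), -1), Add(20, t)) (Function('o')(t) = Mul(Add(20, t), Pow(Add(37, t), -1)) = Mul(Pow(Add(37, t), -1), Add(20, t)))
Mul(-1, Function('o')(-66)) = Mul(-1, Mul(Pow(Add(37, -66), -1), Add(20, -66))) = Mul(-1, Mul(Pow(-29, -1), -46)) = Mul(-1, Mul(Rational(-1, 29), -46)) = Mul(-1, Rational(46, 29)) = Rational(-46, 29)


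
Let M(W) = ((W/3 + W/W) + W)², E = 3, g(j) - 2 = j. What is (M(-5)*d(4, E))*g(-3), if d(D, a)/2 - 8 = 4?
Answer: -2312/3 ≈ -770.67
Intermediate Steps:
g(j) = 2 + j
d(D, a) = 24 (d(D, a) = 16 + 2*4 = 16 + 8 = 24)
M(W) = (1 + 4*W/3)² (M(W) = ((W*(⅓) + 1) + W)² = ((W/3 + 1) + W)² = ((1 + W/3) + W)² = (1 + 4*W/3)²)
(M(-5)*d(4, E))*g(-3) = (((3 + 4*(-5))²/9)*24)*(2 - 3) = (((3 - 20)²/9)*24)*(-1) = (((⅑)*(-17)²)*24)*(-1) = (((⅑)*289)*24)*(-1) = ((289/9)*24)*(-1) = (2312/3)*(-1) = -2312/3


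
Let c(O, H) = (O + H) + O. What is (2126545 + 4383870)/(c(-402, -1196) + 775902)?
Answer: 6510415/773902 ≈ 8.4125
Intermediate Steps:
c(O, H) = H + 2*O (c(O, H) = (H + O) + O = H + 2*O)
(2126545 + 4383870)/(c(-402, -1196) + 775902) = (2126545 + 4383870)/((-1196 + 2*(-402)) + 775902) = 6510415/((-1196 - 804) + 775902) = 6510415/(-2000 + 775902) = 6510415/773902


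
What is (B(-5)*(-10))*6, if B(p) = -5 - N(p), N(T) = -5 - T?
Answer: 300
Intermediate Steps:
B(p) = p (B(p) = -5 - (-5 - p) = -5 + (5 + p) = p)
(B(-5)*(-10))*6 = -5*(-10)*6 = 50*6 = 300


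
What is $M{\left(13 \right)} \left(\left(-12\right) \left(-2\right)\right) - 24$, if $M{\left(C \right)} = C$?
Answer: $288$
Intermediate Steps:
$M{\left(13 \right)} \left(\left(-12\right) \left(-2\right)\right) - 24 = 13 \left(\left(-12\right) \left(-2\right)\right) - 24 = 13 \cdot 24 - 24 = 312 - 24 = 288$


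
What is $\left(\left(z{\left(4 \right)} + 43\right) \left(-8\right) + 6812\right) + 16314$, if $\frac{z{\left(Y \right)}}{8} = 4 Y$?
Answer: $21758$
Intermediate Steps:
$z{\left(Y \right)} = 32 Y$ ($z{\left(Y \right)} = 8 \cdot 4 Y = 32 Y$)
$\left(\left(z{\left(4 \right)} + 43\right) \left(-8\right) + 6812\right) + 16314 = \left(\left(32 \cdot 4 + 43\right) \left(-8\right) + 6812\right) + 16314 = \left(\left(128 + 43\right) \left(-8\right) + 6812\right) + 16314 = \left(171 \left(-8\right) + 6812\right) + 16314 = \left(-1368 + 6812\right) + 16314 = 5444 + 16314 = 21758$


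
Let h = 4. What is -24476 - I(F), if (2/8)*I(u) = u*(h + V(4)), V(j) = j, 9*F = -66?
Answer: -72724/3 ≈ -24241.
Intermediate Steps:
F = -22/3 (F = (⅑)*(-66) = -22/3 ≈ -7.3333)
I(u) = 32*u (I(u) = 4*(u*(4 + 4)) = 4*(u*8) = 4*(8*u) = 32*u)
-24476 - I(F) = -24476 - 32*(-22)/3 = -24476 - 1*(-704/3) = -24476 + 704/3 = -72724/3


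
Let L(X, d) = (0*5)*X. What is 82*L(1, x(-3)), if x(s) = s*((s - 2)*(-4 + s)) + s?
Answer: 0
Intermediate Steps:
x(s) = s + s*(-4 + s)*(-2 + s) (x(s) = s*((-2 + s)*(-4 + s)) + s = s*((-4 + s)*(-2 + s)) + s = s*(-4 + s)*(-2 + s) + s = s + s*(-4 + s)*(-2 + s))
L(X, d) = 0 (L(X, d) = 0*X = 0)
82*L(1, x(-3)) = 82*0 = 0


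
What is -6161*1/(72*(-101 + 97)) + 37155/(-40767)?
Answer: 80154949/3913632 ≈ 20.481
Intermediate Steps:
-6161*1/(72*(-101 + 97)) + 37155/(-40767) = -6161/(72*(-4)) + 37155*(-1/40767) = -6161/(-288) - 12385/13589 = -6161*(-1/288) - 12385/13589 = 6161/288 - 12385/13589 = 80154949/3913632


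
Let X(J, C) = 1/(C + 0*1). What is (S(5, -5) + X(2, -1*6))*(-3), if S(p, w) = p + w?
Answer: ½ ≈ 0.50000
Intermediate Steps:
X(J, C) = 1/C (X(J, C) = 1/(C + 0) = 1/C)
(S(5, -5) + X(2, -1*6))*(-3) = ((5 - 5) + 1/(-1*6))*(-3) = (0 + 1/(-6))*(-3) = (0 - ⅙)*(-3) = -⅙*(-3) = ½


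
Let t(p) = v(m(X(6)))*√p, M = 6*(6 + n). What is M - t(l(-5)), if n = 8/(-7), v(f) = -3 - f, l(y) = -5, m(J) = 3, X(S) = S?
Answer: 204/7 + 6*I*√5 ≈ 29.143 + 13.416*I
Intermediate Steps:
n = -8/7 (n = 8*(-⅐) = -8/7 ≈ -1.1429)
M = 204/7 (M = 6*(6 - 8/7) = 6*(34/7) = 204/7 ≈ 29.143)
t(p) = -6*√p (t(p) = (-3 - 1*3)*√p = (-3 - 3)*√p = -6*√p)
M - t(l(-5)) = 204/7 - (-6)*√(-5) = 204/7 - (-6)*I*√5 = 204/7 + 6*I*√5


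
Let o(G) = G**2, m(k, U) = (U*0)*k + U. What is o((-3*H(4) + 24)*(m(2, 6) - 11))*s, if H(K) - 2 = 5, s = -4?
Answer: -900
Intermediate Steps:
H(K) = 7 (H(K) = 2 + 5 = 7)
m(k, U) = U (m(k, U) = 0*k + U = 0 + U = U)
o((-3*H(4) + 24)*(m(2, 6) - 11))*s = ((-3*7 + 24)*(6 - 11))**2*(-4) = ((-21 + 24)*(-5))**2*(-4) = (3*(-5))**2*(-4) = (-15)**2*(-4) = 225*(-4) = -900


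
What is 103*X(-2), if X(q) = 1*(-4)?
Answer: -412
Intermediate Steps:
X(q) = -4
103*X(-2) = 103*(-4) = -412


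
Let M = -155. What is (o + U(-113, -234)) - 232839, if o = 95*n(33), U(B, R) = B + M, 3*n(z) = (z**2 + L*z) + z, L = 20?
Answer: -176677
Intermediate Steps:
n(z) = 7*z + z**2/3 (n(z) = ((z**2 + 20*z) + z)/3 = (z**2 + 21*z)/3 = 7*z + z**2/3)
U(B, R) = -155 + B (U(B, R) = B - 155 = -155 + B)
o = 56430 (o = 95*((1/3)*33*(21 + 33)) = 95*((1/3)*33*54) = 95*594 = 56430)
(o + U(-113, -234)) - 232839 = (56430 + (-155 - 113)) - 232839 = (56430 - 268) - 232839 = 56162 - 232839 = -176677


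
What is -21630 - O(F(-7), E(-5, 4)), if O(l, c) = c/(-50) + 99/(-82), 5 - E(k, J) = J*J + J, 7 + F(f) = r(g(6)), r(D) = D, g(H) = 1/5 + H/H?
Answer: -4433964/205 ≈ -21629.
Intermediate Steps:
g(H) = 6/5 (g(H) = 1*(⅕) + 1 = ⅕ + 1 = 6/5)
F(f) = -29/5 (F(f) = -7 + 6/5 = -29/5)
E(k, J) = 5 - J - J² (E(k, J) = 5 - (J*J + J) = 5 - (J² + J) = 5 - (J + J²) = 5 + (-J - J²) = 5 - J - J²)
O(l, c) = -99/82 - c/50 (O(l, c) = c*(-1/50) + 99*(-1/82) = -c/50 - 99/82 = -99/82 - c/50)
-21630 - O(F(-7), E(-5, 4)) = -21630 - (-99/82 - (5 - 1*4 - 1*4²)/50) = -21630 - (-99/82 - (5 - 4 - 1*16)/50) = -21630 - (-99/82 - (5 - 4 - 16)/50) = -21630 - (-99/82 - 1/50*(-15)) = -21630 - (-99/82 + 3/10) = -21630 - 1*(-186/205) = -21630 + 186/205 = -4433964/205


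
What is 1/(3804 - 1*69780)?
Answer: -1/65976 ≈ -1.5157e-5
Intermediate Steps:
1/(3804 - 1*69780) = 1/(3804 - 69780) = 1/(-65976) = -1/65976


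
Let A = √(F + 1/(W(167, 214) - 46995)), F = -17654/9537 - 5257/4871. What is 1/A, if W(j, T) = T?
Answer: -17*I*√47887675329004761703530/6368280502910 ≈ -0.58417*I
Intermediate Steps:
F = -136128643/46454727 (F = -17654*1/9537 - 5257*1/4871 = -17654/9537 - 5257/4871 = -136128643/46454727 ≈ -2.9304)
A = I*√47887675329004761703530/127835210811 (A = √(-136128643/46454727 + 1/(214 - 46995)) = √(-136128643/46454727 + 1/(-46781)) = √(-136128643/46454727 - 1/46781) = √(-6368280502910/2173198583787) = I*√47887675329004761703530/127835210811 ≈ 1.7118*I)
1/A = 1/(I*√47887675329004761703530/127835210811) = -17*I*√47887675329004761703530/6368280502910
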